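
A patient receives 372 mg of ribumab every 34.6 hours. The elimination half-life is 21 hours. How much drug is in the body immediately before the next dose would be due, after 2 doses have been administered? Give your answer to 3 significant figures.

157 mg

The 2 doses were given 69.2, 34.6 hours ago.
Total = 372·(1/2)^(69.2/21) + 372·(1/2)^(34.6/21)
      = 37.895 + 118.73 ≈ 156.62 mg.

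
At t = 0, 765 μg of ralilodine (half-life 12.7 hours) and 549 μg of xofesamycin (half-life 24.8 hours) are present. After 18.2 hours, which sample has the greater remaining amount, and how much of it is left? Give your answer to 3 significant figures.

ralilodine: 765 × (1/2)^1.4331 ≈ 283.31 μg.
xofesamycin: 549 × (1/2)^0.73387 ≈ 330.11 μg.
Xofesamycin has more remaining, at ≈ 330.11 μg.

xofesamycin, 330 μg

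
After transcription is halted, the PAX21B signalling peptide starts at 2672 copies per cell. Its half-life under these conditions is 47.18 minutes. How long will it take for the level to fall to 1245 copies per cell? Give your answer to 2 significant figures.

Fraction remaining = 1245/2672 ≈ 0.46594.
n = log₂(2672/1245) = ln(2.1462)/ln 2 ≈ 1.1018 half-lives.
t = n × t½ = 1.1018 × 47.18 ≈ 51.982 minutes.

52 minutes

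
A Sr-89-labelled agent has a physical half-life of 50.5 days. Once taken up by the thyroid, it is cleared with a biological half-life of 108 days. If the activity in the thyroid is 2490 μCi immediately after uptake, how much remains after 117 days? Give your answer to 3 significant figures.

236 μCi

1/t_eff = 1/t_phys + 1/t_biol = 1/50.5 + 1/108 = 0.029061 per day.
t_eff = 50.5 × 108 / (50.5 + 108) ≈ 34.41 days.
Remaining = 2490 × (1/2)^(117/34.41) = 2490 × (1/2)^3.4002 ≈ 235.86 μCi.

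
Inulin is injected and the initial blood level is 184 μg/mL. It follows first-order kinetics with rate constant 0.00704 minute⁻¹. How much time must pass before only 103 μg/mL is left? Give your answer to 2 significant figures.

t½ = ln 2 / λ = 0.69315 / 0.00704 ≈ 98.458 minutes.
Fraction remaining = 103/184 ≈ 0.55978.
n = log₂(184/103) = ln(1.7864)/ln 2 ≈ 0.83706 half-lives.
t = n × t½ = 0.83706 × 98.458 ≈ 82.416 minutes.

82 minutes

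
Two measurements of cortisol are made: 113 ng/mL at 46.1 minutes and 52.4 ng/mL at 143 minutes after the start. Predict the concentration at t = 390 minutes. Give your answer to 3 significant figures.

7.39 ng/mL

Over Δt = 143 − 46.1 = 96.9 minutes, the level fell by a factor of 113/52.4 ≈ 2.1565.
n = log₂(2.1565) ≈ 1.1087 half-lives, so t½ = 96.9/1.1087 ≈ 87.401 minutes.
From t = 143 to t = 390: 52.4 × (1/2)^((390−143)/87.401) ≈ 7.3893 ng/mL.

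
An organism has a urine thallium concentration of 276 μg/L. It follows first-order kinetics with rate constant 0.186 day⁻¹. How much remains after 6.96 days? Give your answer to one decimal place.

t½ = ln 2 / λ = 0.69315 / 0.186 ≈ 3.7266 days.
Number of half-lives: n = 6.96/3.7266 ≈ 1.8677.
Remaining = 276 × (1/2)^1.8677 = 276 × 0.27402 ≈ 75.629 μg/L.

75.6 μg/L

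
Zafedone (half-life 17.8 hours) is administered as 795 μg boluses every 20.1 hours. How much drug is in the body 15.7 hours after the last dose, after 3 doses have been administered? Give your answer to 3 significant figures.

719 μg

The 3 doses were given 55.9, 35.8, 15.7 hours ago.
Total = 795·(1/2)^(55.9/17.8) + 795·(1/2)^(35.8/17.8) + 795·(1/2)^(15.7/17.8)
      = 90.157 + 197.21 + 431.37 ≈ 718.74 μg.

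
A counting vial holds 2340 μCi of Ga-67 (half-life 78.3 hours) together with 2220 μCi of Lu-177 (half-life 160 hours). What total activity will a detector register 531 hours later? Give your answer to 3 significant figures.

Ga-67: 2340 × (1/2)^(531/78.3) = 2340 × (1/2)^6.7816 ≈ 21.269 μCi.
Lu-177: 2220 × (1/2)^(531/160) = 2220 × (1/2)^3.3188 ≈ 222.49 μCi.
Total = 21.269 + 222.49 ≈ 243.76 μCi.

244 μCi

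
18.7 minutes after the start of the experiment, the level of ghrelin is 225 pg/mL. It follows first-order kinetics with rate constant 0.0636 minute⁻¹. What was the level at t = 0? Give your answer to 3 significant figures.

739 pg/mL

t½ = ln 2 / k = 0.69315 / 0.0636 ≈ 10.899 minutes.
Number of half-lives elapsed: n = 18.7/10.899 ≈ 1.7158.
A₀ = A × 2^n = 225 × 2^1.7158 = 225 × 3.2848 ≈ 739.09 pg/mL.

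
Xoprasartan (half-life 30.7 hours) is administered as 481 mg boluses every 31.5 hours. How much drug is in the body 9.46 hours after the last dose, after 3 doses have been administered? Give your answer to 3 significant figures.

673 mg

The 3 doses were given 72.46, 40.96, 9.46 hours ago.
Total = 481·(1/2)^(72.46/30.7) + 481·(1/2)^(40.96/30.7) + 481·(1/2)^(9.46/30.7)
      = 93.678 + 190.77 + 388.49 ≈ 672.94 mg.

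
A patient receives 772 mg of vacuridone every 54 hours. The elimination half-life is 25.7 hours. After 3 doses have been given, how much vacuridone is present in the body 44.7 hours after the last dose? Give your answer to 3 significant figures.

298 mg

The 3 doses were given 152.7, 98.7, 44.7 hours ago.
Total = 772·(1/2)^(152.7/25.7) + 772·(1/2)^(98.7/25.7) + 772·(1/2)^(44.7/25.7)
      = 12.561 + 53.892 + 231.23 ≈ 297.68 mg.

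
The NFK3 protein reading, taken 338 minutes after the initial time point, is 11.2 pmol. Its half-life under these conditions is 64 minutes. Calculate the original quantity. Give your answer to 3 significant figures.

Number of half-lives elapsed: n = 338/64 ≈ 5.2812.
A₀ = A × 2^n = 11.2 × 2^5.2812 = 11.2 × 38.888 ≈ 435.54 pmol.

436 pmol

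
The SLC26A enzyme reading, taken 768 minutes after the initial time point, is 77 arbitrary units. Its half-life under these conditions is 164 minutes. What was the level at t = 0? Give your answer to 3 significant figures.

1980 arbitrary units

Number of half-lives elapsed: n = 768/164 ≈ 4.6829.
A₀ = A × 2^n = 77 × 2^4.6829 = 77 × 25.686 ≈ 1977.8 arbitrary units.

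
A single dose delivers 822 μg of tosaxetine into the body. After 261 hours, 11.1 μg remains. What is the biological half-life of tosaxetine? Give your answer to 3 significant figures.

A/A₀ = 11.1/822 ≈ 0.013504.
n = log₂(74.054) ≈ 6.2105 half-lives elapsed in 261 hours.
t½ = 261/6.2105 ≈ 42.026 hours.

42.0 hours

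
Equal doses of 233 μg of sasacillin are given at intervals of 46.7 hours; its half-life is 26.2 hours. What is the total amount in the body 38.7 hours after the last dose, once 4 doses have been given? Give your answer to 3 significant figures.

117 μg

The 4 doses were given 178.8, 132.1, 85.4, 38.7 hours ago.
Total = 233·(1/2)^(178.8/26.2) + 233·(1/2)^(132.1/26.2) + 233·(1/2)^(85.4/26.2) + 233·(1/2)^(38.7/26.2)
      = 2.0559 + 7.0724 + 24.33 + 83.696 ≈ 117.15 μg.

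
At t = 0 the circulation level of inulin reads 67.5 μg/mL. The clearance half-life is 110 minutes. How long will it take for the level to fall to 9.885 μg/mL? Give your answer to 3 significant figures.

305 minutes

Fraction remaining = 9.885/67.5 ≈ 0.14644.
n = log₂(67.5/9.885) = ln(6.8285)/ln 2 ≈ 2.7716 half-lives.
t = n × t½ = 2.7716 × 110 ≈ 304.87 minutes.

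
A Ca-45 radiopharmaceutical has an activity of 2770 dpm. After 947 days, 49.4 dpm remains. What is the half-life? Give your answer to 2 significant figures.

160 days

A/A₀ = 49.4/2770 ≈ 0.017834.
n = log₂(56.073) ≈ 5.8092 half-lives elapsed in 947 days.
t½ = 947/5.8092 ≈ 163.02 days.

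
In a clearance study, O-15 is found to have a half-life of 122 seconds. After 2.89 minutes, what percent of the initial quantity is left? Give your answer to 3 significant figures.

2.89 minutes = 173.4 seconds.
n = 173.4/122 ≈ 1.4213 half-lives.
Fraction remaining = (1/2)^1.4213 ≈ 0.37337, i.e. 37.337%.

37.3%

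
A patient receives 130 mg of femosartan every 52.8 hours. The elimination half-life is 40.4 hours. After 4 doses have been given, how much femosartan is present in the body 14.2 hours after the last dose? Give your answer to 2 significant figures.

The 4 doses were given 172.6, 119.8, 67, 14.2 hours ago.
Total = 130·(1/2)^(172.6/40.4) + 130·(1/2)^(119.8/40.4) + 130·(1/2)^(67/40.4) + 130·(1/2)^(14.2/40.4)
      = 6.7276 + 16.645 + 41.182 + 101.89 ≈ 166.45 mg.

170 mg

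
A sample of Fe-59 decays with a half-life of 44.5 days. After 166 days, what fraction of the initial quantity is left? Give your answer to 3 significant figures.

n = 166/44.5 ≈ 3.7303 half-lives.
Fraction remaining = (1/2)^3.7303 ≈ 0.075345.

0.0753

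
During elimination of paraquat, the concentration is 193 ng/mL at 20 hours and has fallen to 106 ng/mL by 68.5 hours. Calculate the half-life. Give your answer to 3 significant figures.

56.1 hours

Over Δt = 68.5 − 20 = 48.5 hours, the level fell by a factor of 193/106 ≈ 1.8208.
n = log₂(1.8208) ≈ 0.86454 half-lives, so t½ = 48.5/0.86454 ≈ 56.099 hours.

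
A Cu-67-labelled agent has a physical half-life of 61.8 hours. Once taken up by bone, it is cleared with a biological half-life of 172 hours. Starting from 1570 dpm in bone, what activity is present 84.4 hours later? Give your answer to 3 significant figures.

434 dpm

1/t_eff = 1/t_phys + 1/t_biol = 1/61.8 + 1/172 = 0.021995 per hour.
t_eff = 61.8 × 172 / (61.8 + 172) ≈ 45.464 hours.
Remaining = 1570 × (1/2)^(84.4/45.464) = 1570 × (1/2)^1.8564 ≈ 433.58 dpm.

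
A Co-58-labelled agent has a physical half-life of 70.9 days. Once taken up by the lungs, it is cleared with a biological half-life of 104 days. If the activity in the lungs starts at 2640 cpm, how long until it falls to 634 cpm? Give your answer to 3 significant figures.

1/t_eff = 1/t_phys + 1/t_biol = 1/70.9 + 1/104 = 0.02372 per day.
t_eff = 70.9 × 104 / (70.9 + 104) ≈ 42.159 days.
n = log₂(2640/634) ≈ 2.058; t = 2.058 × 42.159 ≈ 86.762 days.

86.8 days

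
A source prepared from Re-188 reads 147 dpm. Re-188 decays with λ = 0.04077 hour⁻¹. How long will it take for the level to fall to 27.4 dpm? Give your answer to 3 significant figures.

t½ = ln 2 / λ = 0.69315 / 0.04077 ≈ 17.001 hours.
Fraction remaining = 27.4/147 ≈ 0.18639.
n = log₂(147/27.4) = ln(5.365)/ln 2 ≈ 2.4236 half-lives.
t = n × t½ = 2.4236 × 17.001 ≈ 41.204 hours.

41.2 hours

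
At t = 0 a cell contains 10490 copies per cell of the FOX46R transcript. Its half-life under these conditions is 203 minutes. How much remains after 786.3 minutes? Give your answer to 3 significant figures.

Number of half-lives: n = 786.3/203 ≈ 3.8734.
Remaining = 10490 × (1/2)^3.8734 = 10490 × 0.068232 ≈ 715.76 copies per cell.

716 copies per cell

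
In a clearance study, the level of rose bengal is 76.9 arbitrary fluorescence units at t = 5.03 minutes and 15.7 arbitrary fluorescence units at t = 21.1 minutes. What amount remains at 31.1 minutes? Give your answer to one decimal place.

Over Δt = 21.1 − 5.03 = 16.07 minutes, the level fell by a factor of 76.9/15.7 ≈ 4.8981.
n = log₂(4.8981) ≈ 2.2922 half-lives, so t½ = 16.07/2.2922 ≈ 7.0107 minutes.
From t = 21.1 to t = 31.1: 15.7 × (1/2)^((31.1−21.1)/7.0107) ≈ 5.8413 arbitrary fluorescence units.

5.8 arbitrary fluorescence units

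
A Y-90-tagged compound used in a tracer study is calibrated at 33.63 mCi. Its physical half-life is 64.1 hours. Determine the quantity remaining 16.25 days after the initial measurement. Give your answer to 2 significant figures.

0.50 mCi

Convert the elapsed time: 16.25 days = 390 hours.
Number of half-lives: n = 390/64.1 ≈ 6.0842.
Remaining = 33.63 × (1/2)^6.0842 = 33.63 × 0.014739 ≈ 0.49566 mCi.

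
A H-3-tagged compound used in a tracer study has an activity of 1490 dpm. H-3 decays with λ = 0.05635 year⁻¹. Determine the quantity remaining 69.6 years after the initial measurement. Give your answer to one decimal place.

t½ = ln 2 / λ = 0.69315 / 0.05635 ≈ 12.301 years.
Number of half-lives: n = 69.6/12.301 ≈ 5.6582.
Remaining = 1490 × (1/2)^5.6582 = 1490 × 0.019802 ≈ 29.505 dpm.

29.5 dpm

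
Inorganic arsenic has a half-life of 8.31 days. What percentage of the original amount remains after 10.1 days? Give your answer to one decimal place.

n = 10.1/8.31 ≈ 1.2154 half-lives.
Fraction remaining = (1/2)^1.2154 ≈ 0.43065, i.e. 43.065%.

43.1%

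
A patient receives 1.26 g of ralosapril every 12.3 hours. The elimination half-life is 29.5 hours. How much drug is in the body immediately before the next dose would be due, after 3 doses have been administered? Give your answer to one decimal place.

The 3 doses were given 36.9, 24.6, 12.3 hours ago.
Total = 1.26·(1/2)^(36.9/29.5) + 1.26·(1/2)^(24.6/29.5) + 1.26·(1/2)^(12.3/29.5)
      = 0.52945 + 0.70687 + 0.94375 ≈ 2.1801 g.

2.2 g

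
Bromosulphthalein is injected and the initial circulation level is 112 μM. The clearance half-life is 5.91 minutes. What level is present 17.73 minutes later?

14 μM

Elapsed time is 3 half-lives (17.73/5.91).
Each half-life halves the amount: 112 × (1/2)^3 = 112/8 = 14 μM.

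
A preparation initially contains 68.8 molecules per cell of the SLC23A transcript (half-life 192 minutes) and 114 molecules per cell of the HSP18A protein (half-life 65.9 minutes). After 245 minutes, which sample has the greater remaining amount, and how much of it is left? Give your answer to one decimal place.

SLC23A transcript, 28.4 molecules per cell

SLC23A transcript: 68.8 × (1/2)^1.276 ≈ 28.409 molecules per cell.
HSP18A protein: 114 × (1/2)^3.7178 ≈ 8.6646 molecules per cell.
SLC23A transcript has more remaining, at ≈ 28.409 molecules per cell.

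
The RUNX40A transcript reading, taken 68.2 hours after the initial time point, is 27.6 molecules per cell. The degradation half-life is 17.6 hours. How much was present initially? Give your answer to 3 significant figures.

405 molecules per cell

Number of half-lives elapsed: n = 68.2/17.6 ≈ 3.875.
A₀ = A × 2^n = 27.6 × 2^3.875 = 27.6 × 14.672 ≈ 404.95 molecules per cell.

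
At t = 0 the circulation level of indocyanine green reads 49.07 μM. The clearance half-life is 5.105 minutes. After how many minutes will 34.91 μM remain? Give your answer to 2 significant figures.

Fraction remaining = 34.91/49.07 ≈ 0.71143.
n = log₂(49.07/34.91) = ln(1.4056)/ln 2 ≈ 0.4912 half-lives.
t = n × t½ = 0.4912 × 5.105 ≈ 2.5076 minutes.

2.5 minutes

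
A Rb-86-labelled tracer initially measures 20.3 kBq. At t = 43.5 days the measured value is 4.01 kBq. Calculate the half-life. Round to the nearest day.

19 days

A/A₀ = 4.01/20.3 ≈ 0.19754.
n = log₂(5.0623) ≈ 2.3398 half-lives elapsed in 43.5 days.
t½ = 43.5/2.3398 ≈ 18.591 days.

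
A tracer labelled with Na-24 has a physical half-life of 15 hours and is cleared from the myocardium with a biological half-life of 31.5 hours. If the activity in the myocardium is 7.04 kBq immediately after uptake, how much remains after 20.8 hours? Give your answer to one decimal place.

1/t_eff = 1/t_phys + 1/t_biol = 1/15 + 1/31.5 = 0.098413 per hour.
t_eff = 15 × 31.5 / (15 + 31.5) ≈ 10.161 hours.
Remaining = 7.04 × (1/2)^(20.8/10.161) = 7.04 × (1/2)^2.047 ≈ 1.7036 kBq.

1.7 kBq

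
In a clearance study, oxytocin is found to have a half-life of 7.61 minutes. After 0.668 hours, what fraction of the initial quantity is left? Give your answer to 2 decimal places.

0.03

0.668 hours = 40.08 minutes.
n = 40.08/7.61 ≈ 5.2668 half-lives.
Fraction remaining = (1/2)^5.2668 ≈ 0.025975.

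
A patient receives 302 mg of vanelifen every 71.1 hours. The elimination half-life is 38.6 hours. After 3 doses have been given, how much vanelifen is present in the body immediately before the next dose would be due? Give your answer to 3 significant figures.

The 3 doses were given 213.3, 142.2, 71.1 hours ago.
Total = 302·(1/2)^(213.3/38.6) + 302·(1/2)^(142.2/38.6) + 302·(1/2)^(71.1/38.6)
      = 6.5546 + 23.498 + 84.24 ≈ 114.29 mg.

114 mg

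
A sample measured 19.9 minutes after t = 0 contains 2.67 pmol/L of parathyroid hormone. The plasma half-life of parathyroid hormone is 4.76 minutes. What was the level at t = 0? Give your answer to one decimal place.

48.4 pmol/L

Number of half-lives elapsed: n = 19.9/4.76 ≈ 4.1807.
A₀ = A × 2^n = 2.67 × 2^4.1807 = 2.67 × 18.135 ≈ 48.419 pmol/L.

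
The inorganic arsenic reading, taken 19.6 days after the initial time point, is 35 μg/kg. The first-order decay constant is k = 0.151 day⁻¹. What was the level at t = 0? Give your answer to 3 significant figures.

675 μg/kg

t½ = ln 2 / k = 0.69315 / 0.151 ≈ 4.5904 days.
Number of half-lives elapsed: n = 19.6/4.5904 ≈ 4.2698.
A₀ = A × 2^n = 35 × 2^4.2698 = 35 × 19.29 ≈ 675.16 μg/kg.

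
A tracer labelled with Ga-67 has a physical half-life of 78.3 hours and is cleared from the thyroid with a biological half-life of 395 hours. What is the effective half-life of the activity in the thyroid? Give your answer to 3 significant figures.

65.3 hours

1/t_eff = 1/t_phys + 1/t_biol = 1/78.3 + 1/395 = 0.015303 per hour.
t_eff = 78.3 × 395 / (78.3 + 395) ≈ 65.347 hours.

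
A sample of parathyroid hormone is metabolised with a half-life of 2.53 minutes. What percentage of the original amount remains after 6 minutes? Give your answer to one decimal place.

n = 6/2.53 ≈ 2.3715 half-lives.
Fraction remaining = (1/2)^2.3715 ≈ 0.19324, i.e. 19.324%.

19.3%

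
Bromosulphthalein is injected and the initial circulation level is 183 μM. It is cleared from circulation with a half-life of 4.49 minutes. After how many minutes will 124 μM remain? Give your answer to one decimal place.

Fraction remaining = 124/183 ≈ 0.6776.
n = log₂(183/124) = ln(1.4758)/ln 2 ≈ 0.5615 half-lives.
t = n × t½ = 0.5615 × 4.49 ≈ 2.5212 minutes.

2.5 minutes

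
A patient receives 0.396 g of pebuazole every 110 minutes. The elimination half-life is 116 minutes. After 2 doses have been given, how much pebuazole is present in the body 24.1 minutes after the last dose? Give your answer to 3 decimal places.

0.521 g

The 2 doses were given 134.1, 24.1 minutes ago.
Total = 0.396·(1/2)^(134.1/116) + 0.396·(1/2)^(24.1/116)
      = 0.1777 + 0.34289 ≈ 0.52059 g.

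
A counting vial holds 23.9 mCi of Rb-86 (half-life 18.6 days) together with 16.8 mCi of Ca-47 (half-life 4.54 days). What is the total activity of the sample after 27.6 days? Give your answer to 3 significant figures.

Rb-86: 23.9 × (1/2)^(27.6/18.6) = 23.9 × (1/2)^1.4839 ≈ 8.5449 mCi.
Ca-47: 16.8 × (1/2)^(27.6/4.54) = 16.8 × (1/2)^6.0793 ≈ 0.24846 mCi.
Total = 8.5449 + 0.24846 ≈ 8.7934 mCi.

8.79 mCi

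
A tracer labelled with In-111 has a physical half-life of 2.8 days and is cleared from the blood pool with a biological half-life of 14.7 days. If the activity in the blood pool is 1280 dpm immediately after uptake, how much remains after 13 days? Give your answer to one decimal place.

27.8 dpm

1/t_eff = 1/t_phys + 1/t_biol = 1/2.8 + 1/14.7 = 0.42517 per day.
t_eff = 2.8 × 14.7 / (2.8 + 14.7) ≈ 2.352 days.
Remaining = 1280 × (1/2)^(13/2.352) = 1280 × (1/2)^5.5272 ≈ 27.756 dpm.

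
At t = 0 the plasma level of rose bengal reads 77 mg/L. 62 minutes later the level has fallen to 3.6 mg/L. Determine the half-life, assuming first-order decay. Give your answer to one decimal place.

14.0 minutes

A/A₀ = 3.6/77 ≈ 0.046753.
n = log₂(21.389) ≈ 4.4188 half-lives elapsed in 62 minutes.
t½ = 62/4.4188 ≈ 14.031 minutes.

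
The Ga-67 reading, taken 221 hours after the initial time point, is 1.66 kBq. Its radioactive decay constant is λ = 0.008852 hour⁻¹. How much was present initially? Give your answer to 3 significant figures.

11.7 kBq

t½ = ln 2 / λ = 0.69315 / 0.008852 ≈ 78.304 hours.
Number of half-lives elapsed: n = 221/78.304 ≈ 2.8223.
A₀ = A × 2^n = 1.66 × 2^2.8223 = 1.66 × 7.0731 ≈ 11.741 kBq.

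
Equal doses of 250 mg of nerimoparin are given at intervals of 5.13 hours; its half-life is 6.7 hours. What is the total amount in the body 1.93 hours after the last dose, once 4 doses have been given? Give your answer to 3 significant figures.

438 mg

The 4 doses were given 17.32, 12.19, 7.06, 1.93 hours ago.
Total = 250·(1/2)^(17.32/6.7) + 250·(1/2)^(12.19/6.7) + 250·(1/2)^(7.06/6.7) + 250·(1/2)^(1.93/6.7)
      = 41.663 + 70.835 + 120.43 + 204.75 ≈ 437.68 mg.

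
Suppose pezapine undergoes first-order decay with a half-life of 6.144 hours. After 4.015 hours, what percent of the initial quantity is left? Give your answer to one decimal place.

n = 4.015/6.144 ≈ 0.65348 half-lives.
Fraction remaining = (1/2)^0.65348 ≈ 0.63574, i.e. 63.574%.

63.6%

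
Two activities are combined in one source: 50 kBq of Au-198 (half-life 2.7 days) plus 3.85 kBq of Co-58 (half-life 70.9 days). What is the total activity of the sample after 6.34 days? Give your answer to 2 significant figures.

13 kBq

Au-198: 50 × (1/2)^(6.34/2.7) = 50 × (1/2)^2.3481 ≈ 9.8199 kBq.
Co-58: 3.85 × (1/2)^(6.34/70.9) = 3.85 × (1/2)^0.089422 ≈ 3.6186 kBq.
Total = 9.8199 + 3.6186 ≈ 13.439 kBq.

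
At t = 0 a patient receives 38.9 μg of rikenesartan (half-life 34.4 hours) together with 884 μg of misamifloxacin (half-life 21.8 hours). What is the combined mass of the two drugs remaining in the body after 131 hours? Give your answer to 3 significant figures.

16.5 μg

rikenesartan: 38.9 × (1/2)^(131/34.4) = 38.9 × (1/2)^3.8081 ≈ 2.7771 μg.
misamifloxacin: 884 × (1/2)^(131/21.8) = 884 × (1/2)^6.0092 ≈ 13.725 μg.
Total = 2.7771 + 13.725 ≈ 16.502 μg.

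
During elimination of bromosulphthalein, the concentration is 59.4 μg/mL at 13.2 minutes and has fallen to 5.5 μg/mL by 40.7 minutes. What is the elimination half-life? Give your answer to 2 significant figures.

8.0 minutes

Over Δt = 40.7 − 13.2 = 27.5 minutes, the level fell by a factor of 59.4/5.5 ≈ 10.8.
n = log₂(10.8) ≈ 3.433 half-lives, so t½ = 27.5/3.433 ≈ 8.0106 minutes.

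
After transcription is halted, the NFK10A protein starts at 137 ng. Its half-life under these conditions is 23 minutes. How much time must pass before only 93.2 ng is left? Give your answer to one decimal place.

12.8 minutes

Fraction remaining = 93.2/137 ≈ 0.68029.
n = log₂(137/93.2) = ln(1.47)/ln 2 ≈ 0.55577 half-lives.
t = n × t½ = 0.55577 × 23 ≈ 12.783 minutes.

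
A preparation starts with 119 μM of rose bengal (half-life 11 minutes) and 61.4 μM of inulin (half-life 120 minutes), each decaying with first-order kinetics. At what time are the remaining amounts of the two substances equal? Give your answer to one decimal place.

11.6 minutes

Set 119·(1/2)^(t/11) = 61.4·(1/2)^(t/120).
Taking log₂: log₂(119/61.4) = t·(1/11 − 1/120).
log₂(1.9381) = 0.95465; 1/11 − 1/120 = 0.082576.
t = 0.95465 / 0.082576 ≈ 11.561 minutes.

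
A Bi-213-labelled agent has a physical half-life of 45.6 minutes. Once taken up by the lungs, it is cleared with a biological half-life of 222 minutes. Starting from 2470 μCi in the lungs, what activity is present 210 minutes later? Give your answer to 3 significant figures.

52.7 μCi

1/t_eff = 1/t_phys + 1/t_biol = 1/45.6 + 1/222 = 0.026434 per minute.
t_eff = 45.6 × 222 / (45.6 + 222) ≈ 37.83 minutes.
Remaining = 2470 × (1/2)^(210/37.83) = 2470 × (1/2)^5.5512 ≈ 52.676 μCi.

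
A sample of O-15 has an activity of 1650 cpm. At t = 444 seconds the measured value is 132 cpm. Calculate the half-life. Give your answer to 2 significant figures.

A/A₀ = 132/1650 ≈ 0.08.
n = log₂(12.5) ≈ 3.6439 half-lives elapsed in 444 seconds.
t½ = 444/3.6439 ≈ 121.85 seconds.

120 seconds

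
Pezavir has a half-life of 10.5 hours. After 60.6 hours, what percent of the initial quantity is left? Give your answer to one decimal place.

n = 60.6/10.5 ≈ 5.7714 half-lives.
Fraction remaining = (1/2)^5.7714 ≈ 0.018307, i.e. 1.8307%.

1.8%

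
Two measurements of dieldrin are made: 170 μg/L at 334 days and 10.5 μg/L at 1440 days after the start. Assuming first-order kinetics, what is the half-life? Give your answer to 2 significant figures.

Over Δt = 1440 − 334 = 1106 days, the level fell by a factor of 170/10.5 ≈ 16.19.
n = log₂(16.19) ≈ 4.0171 half-lives, so t½ = 1106/4.0171 ≈ 275.32 days.

280 days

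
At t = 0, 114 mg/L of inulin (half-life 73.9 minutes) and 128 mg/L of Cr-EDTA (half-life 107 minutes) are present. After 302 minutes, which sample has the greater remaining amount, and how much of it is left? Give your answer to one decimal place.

inulin: 114 × (1/2)^4.0866 ≈ 6.7099 mg/L.
Cr-EDTA: 128 × (1/2)^2.8224 ≈ 18.096 mg/L.
Cr-EDTA has more remaining, at ≈ 18.096 mg/L.

Cr-EDTA, 18.1 mg/L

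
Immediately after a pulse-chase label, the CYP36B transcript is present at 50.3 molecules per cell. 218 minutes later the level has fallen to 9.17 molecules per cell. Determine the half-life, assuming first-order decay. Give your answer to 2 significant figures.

89 minutes

A/A₀ = 9.17/50.3 ≈ 0.18231.
n = log₂(5.4853) ≈ 2.4556 half-lives elapsed in 218 minutes.
t½ = 218/2.4556 ≈ 88.778 minutes.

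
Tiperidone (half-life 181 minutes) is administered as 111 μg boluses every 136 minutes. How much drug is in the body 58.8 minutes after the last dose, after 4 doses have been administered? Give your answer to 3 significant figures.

191 μg

The 4 doses were given 466.8, 330.8, 194.8, 58.8 minutes ago.
Total = 111·(1/2)^(466.8/181) + 111·(1/2)^(330.8/181) + 111·(1/2)^(194.8/181) + 111·(1/2)^(58.8/181)
      = 18.577 + 31.272 + 52.643 + 88.62 ≈ 191.11 μg.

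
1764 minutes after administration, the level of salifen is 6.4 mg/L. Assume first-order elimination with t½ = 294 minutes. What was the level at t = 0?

409.6 mg/L

Number of half-lives elapsed: n = 1764/294 ≈ 6.
A₀ = A × 2^n = 6.4 × 2^6 = 6.4 × 64 ≈ 409.6 mg/L.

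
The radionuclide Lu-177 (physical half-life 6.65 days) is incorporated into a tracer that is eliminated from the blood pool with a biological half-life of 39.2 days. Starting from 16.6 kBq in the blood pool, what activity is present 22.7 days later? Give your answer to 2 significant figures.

1.0 kBq

1/t_eff = 1/t_phys + 1/t_biol = 1/6.65 + 1/39.2 = 0.17589 per day.
t_eff = 6.65 × 39.2 / (6.65 + 39.2) ≈ 5.6855 days.
Remaining = 16.6 × (1/2)^(22.7/5.6855) = 16.6 × (1/2)^3.9926 ≈ 1.0428 kBq.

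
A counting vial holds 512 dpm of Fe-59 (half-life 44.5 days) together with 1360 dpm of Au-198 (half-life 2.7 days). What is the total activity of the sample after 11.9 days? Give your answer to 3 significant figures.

489 dpm

Fe-59: 512 × (1/2)^(11.9/44.5) = 512 × (1/2)^0.26742 ≈ 425.37 dpm.
Au-198: 1360 × (1/2)^(11.9/2.7) = 1360 × (1/2)^4.4074 ≈ 64.088 dpm.
Total = 425.37 + 64.088 ≈ 489.46 dpm.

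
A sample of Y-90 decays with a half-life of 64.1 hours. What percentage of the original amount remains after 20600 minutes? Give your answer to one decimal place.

2.4%

20600 minutes = 343.333 hours.
n = 343.333/64.1 ≈ 5.3562 half-lives.
Fraction remaining = (1/2)^5.3562 ≈ 0.024413, i.e. 2.4413%.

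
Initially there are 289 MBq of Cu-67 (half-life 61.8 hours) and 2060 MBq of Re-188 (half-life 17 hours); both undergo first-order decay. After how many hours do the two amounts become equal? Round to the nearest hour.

66 hours

Set 289·(1/2)^(t/61.8) = 2060·(1/2)^(t/17).
Taking log₂: log₂(289/2060) = t·(1/61.8 − 1/17).
log₂(0.14029) = -2.8335; 1/61.8 − 1/17 = -0.042642.
t = -2.8335 / -0.042642 ≈ 66.448 hours.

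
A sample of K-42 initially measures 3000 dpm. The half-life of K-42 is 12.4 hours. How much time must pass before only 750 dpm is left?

750/3000 = 1/4, so 2 half-lives have elapsed.
t = 2 × 12.4 = 24.8 hours.

24.8 hours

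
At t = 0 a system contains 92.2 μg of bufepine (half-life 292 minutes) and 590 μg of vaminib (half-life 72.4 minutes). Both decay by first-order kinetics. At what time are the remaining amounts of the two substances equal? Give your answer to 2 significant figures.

260 minutes

Set 92.2·(1/2)^(t/292) = 590·(1/2)^(t/72.4).
Taking log₂: log₂(92.2/590) = t·(1/292 − 1/72.4).
log₂(0.15627) = -2.6779; 1/292 − 1/72.4 = -0.010387.
t = -2.6779 / -0.010387 ≈ 257.8 minutes.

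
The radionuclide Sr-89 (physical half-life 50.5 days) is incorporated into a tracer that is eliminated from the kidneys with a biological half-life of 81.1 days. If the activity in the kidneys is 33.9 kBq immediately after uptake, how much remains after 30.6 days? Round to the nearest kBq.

1/t_eff = 1/t_phys + 1/t_biol = 1/50.5 + 1/81.1 = 0.032132 per day.
t_eff = 50.5 × 81.1 / (50.5 + 81.1) ≈ 31.121 days.
Remaining = 33.9 × (1/2)^(30.6/31.121) = 33.9 × (1/2)^0.98325 ≈ 17.148 kBq.

17 kBq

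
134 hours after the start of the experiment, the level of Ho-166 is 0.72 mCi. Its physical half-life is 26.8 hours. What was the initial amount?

Number of half-lives elapsed: n = 134/26.8 ≈ 5.
A₀ = A × 2^n = 0.72 × 2^5 = 0.72 × 32 ≈ 23.04 mCi.

23.04 mCi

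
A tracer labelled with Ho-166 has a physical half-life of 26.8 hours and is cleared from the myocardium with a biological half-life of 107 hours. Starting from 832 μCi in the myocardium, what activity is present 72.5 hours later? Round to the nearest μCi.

1/t_eff = 1/t_phys + 1/t_biol = 1/26.8 + 1/107 = 0.046659 per hour.
t_eff = 26.8 × 107 / (26.8 + 107) ≈ 21.432 hours.
Remaining = 832 × (1/2)^(72.5/21.432) = 832 × (1/2)^3.3828 ≈ 79.763 μCi.

80 μCi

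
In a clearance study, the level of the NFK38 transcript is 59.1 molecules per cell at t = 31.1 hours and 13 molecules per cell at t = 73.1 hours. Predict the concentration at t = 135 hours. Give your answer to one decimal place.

1.4 molecules per cell

Over Δt = 73.1 − 31.1 = 42 hours, the level fell by a factor of 59.1/13 ≈ 4.5462.
n = log₂(4.5462) ≈ 2.1846 half-lives, so t½ = 42/2.1846 ≈ 19.225 hours.
From t = 73.1 to t = 135: 13 × (1/2)^((135−73.1)/19.225) ≈ 1.3954 molecules per cell.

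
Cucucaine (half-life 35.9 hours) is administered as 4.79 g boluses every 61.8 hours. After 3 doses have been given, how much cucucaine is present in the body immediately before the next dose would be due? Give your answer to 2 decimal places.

2.03 g

The 3 doses were given 185.4, 123.6, 61.8 hours ago.
Total = 4.79·(1/2)^(185.4/35.9) + 4.79·(1/2)^(123.6/35.9) + 4.79·(1/2)^(61.8/35.9)
      = 0.13357 + 0.44047 + 1.4525 ≈ 2.0266 g.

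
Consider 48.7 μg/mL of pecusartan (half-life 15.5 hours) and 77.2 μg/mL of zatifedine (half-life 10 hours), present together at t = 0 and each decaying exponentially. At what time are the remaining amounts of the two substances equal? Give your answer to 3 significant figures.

Set 48.7·(1/2)^(t/15.5) = 77.2·(1/2)^(t/10).
Taking log₂: log₂(48.7/77.2) = t·(1/15.5 − 1/10).
log₂(0.63083) = -0.66468; 1/15.5 − 1/10 = -0.035484.
t = -0.66468 / -0.035484 ≈ 18.732 hours.

18.7 hours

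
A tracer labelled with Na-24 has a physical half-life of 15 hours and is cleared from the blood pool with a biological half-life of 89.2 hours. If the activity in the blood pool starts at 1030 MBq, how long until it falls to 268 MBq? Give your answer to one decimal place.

1/t_eff = 1/t_phys + 1/t_biol = 1/15 + 1/89.2 = 0.077877 per hour.
t_eff = 15 × 89.2 / (15 + 89.2) ≈ 12.841 hours.
n = log₂(1030/268) ≈ 1.9423; t = 1.9423 × 12.841 ≈ 24.941 hours.

24.9 hours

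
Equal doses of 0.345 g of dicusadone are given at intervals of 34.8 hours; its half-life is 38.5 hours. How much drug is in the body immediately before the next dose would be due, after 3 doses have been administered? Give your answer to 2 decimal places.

0.34 g

The 3 doses were given 104.4, 69.6, 34.8 hours ago.
Total = 0.345·(1/2)^(104.4/38.5) + 0.345·(1/2)^(69.6/38.5) + 0.345·(1/2)^(34.8/38.5)
      = 0.052665 + 0.098542 + 0.18438 ≈ 0.33559 g.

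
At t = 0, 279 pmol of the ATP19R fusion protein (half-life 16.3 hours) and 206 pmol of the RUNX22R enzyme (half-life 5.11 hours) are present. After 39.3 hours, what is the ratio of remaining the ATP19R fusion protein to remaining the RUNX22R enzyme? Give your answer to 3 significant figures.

52.6

ATP19R fusion protein: 279 × (1/2)^(39.3/16.3) = 279 × (1/2)^2.411 ≈ 52.458 pmol.
RUNX22R enzyme: 206 × (1/2)^(39.3/5.11) = 206 × (1/2)^7.6908 ≈ 0.99702 pmol.
Ratio ≈ 52.458 / 0.99702 ≈ 52.614.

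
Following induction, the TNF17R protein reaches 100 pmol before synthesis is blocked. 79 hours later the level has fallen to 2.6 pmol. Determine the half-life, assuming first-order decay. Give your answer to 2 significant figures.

A/A₀ = 2.6/100 ≈ 0.026.
n = log₂(38.462) ≈ 5.2653 half-lives elapsed in 79 hours.
t½ = 79/5.2653 ≈ 15.004 hours.

15 hours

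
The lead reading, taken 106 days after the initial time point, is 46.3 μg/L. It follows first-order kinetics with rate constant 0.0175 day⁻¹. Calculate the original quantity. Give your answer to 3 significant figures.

t½ = ln 2 / λ = 0.69315 / 0.0175 ≈ 39.608 days.
Number of half-lives elapsed: n = 106/39.608 ≈ 2.6762.
A₀ = A × 2^n = 46.3 × 2^2.6762 = 46.3 × 6.3917 ≈ 295.94 μg/L.

296 μg/L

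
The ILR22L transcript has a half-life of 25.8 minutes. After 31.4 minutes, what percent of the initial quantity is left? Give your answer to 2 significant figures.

n = 31.4/25.8 ≈ 1.2171 half-lives.
Fraction remaining = (1/2)^1.2171 ≈ 0.43016, i.e. 43.016%.

43%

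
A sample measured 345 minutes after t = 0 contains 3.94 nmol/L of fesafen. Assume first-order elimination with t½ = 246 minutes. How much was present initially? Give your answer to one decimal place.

Number of half-lives elapsed: n = 345/246 ≈ 1.4024.
A₀ = A × 2^n = 3.94 × 2^1.4024 = 3.94 × 2.6435 ≈ 10.415 nmol/L.

10.4 nmol/L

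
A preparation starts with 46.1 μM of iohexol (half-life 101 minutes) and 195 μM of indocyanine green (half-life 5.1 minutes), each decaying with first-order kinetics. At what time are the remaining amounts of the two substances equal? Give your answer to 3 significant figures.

Set 46.1·(1/2)^(t/101) = 195·(1/2)^(t/5.1).
Taking log₂: log₂(46.1/195) = t·(1/101 − 1/5.1).
log₂(0.23641) = -2.0806; 1/101 − 1/5.1 = -0.18618.
t = -2.0806 / -0.18618 ≈ 11.176 minutes.

11.2 minutes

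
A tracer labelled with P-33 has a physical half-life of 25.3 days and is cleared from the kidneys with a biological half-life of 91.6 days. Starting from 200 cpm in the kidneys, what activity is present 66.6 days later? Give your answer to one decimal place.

1/t_eff = 1/t_phys + 1/t_biol = 1/25.3 + 1/91.6 = 0.050443 per day.
t_eff = 25.3 × 91.6 / (25.3 + 91.6) ≈ 19.824 days.
Remaining = 200 × (1/2)^(66.6/19.824) = 200 × (1/2)^3.3595 ≈ 19.486 cpm.

19.5 cpm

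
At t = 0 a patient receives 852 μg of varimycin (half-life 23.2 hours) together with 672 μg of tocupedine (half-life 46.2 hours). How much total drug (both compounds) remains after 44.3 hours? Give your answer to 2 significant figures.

varimycin: 852 × (1/2)^(44.3/23.2) = 852 × (1/2)^1.9095 ≈ 226.79 μg.
tocupedine: 672 × (1/2)^(44.3/46.2) = 672 × (1/2)^0.95887 ≈ 345.72 μg.
Total = 226.79 + 345.72 ≈ 572.51 μg.

570 μg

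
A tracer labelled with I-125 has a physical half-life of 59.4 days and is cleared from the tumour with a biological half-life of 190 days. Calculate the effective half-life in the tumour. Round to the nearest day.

1/t_eff = 1/t_phys + 1/t_biol = 1/59.4 + 1/190 = 0.022098 per day.
t_eff = 59.4 × 190 / (59.4 + 190) ≈ 45.253 days.

45 days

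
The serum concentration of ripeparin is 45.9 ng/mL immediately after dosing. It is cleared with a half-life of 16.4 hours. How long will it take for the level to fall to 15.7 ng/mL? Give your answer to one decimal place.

25.4 hours

Fraction remaining = 15.7/45.9 ≈ 0.34205.
n = log₂(45.9/15.7) = ln(2.9236)/ln 2 ≈ 1.5477 half-lives.
t = n × t½ = 1.5477 × 16.4 ≈ 25.383 hours.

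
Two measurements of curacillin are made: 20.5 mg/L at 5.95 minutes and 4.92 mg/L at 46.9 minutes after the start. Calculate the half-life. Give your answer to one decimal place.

19.9 minutes

Over Δt = 46.9 − 5.95 = 40.95 minutes, the level fell by a factor of 20.5/4.92 ≈ 4.1667.
n = log₂(4.1667) ≈ 2.0589 half-lives, so t½ = 40.95/2.0589 ≈ 19.889 minutes.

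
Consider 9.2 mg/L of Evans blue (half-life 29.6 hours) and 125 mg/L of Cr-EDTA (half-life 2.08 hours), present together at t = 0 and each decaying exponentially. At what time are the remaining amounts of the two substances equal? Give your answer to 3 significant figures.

Set 9.2·(1/2)^(t/29.6) = 125·(1/2)^(t/2.08).
Taking log₂: log₂(9.2/125) = t·(1/29.6 − 1/2.08).
log₂(0.0736) = -3.7642; 1/29.6 − 1/2.08 = -0.44699.
t = -3.7642 / -0.44699 ≈ 8.4212 hours.

8.42 hours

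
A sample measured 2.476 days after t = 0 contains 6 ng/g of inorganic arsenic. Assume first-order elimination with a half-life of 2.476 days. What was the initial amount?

12 ng/g

Number of half-lives elapsed: n = 2.476/2.476 ≈ 1.
A₀ = A × 2^n = 6 × 2^1 = 6 × 2 ≈ 12 ng/g.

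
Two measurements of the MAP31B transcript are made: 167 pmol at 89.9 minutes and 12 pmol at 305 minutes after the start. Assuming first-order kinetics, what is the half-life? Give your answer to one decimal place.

56.6 minutes

Over Δt = 305 − 89.9 = 215.1 minutes, the level fell by a factor of 167/12 ≈ 13.917.
n = log₂(13.917) ≈ 3.7987 half-lives, so t½ = 215.1/3.7987 ≈ 56.624 minutes.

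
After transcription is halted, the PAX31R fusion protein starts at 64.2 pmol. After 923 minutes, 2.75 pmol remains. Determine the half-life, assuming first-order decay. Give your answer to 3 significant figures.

203 minutes

A/A₀ = 2.75/64.2 ≈ 0.042835.
n = log₂(23.345) ≈ 4.5451 half-lives elapsed in 923 minutes.
t½ = 923/4.5451 ≈ 203.08 minutes.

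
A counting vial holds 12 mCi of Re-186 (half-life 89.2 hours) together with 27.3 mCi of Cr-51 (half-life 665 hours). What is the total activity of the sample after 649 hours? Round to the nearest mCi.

14 mCi

Re-186: 12 × (1/2)^(649/89.2) = 12 × (1/2)^7.2758 ≈ 0.077438 mCi.
Cr-51: 27.3 × (1/2)^(649/665) = 27.3 × (1/2)^0.97594 ≈ 13.88 mCi.
Total = 0.077438 + 13.88 ≈ 13.957 mCi.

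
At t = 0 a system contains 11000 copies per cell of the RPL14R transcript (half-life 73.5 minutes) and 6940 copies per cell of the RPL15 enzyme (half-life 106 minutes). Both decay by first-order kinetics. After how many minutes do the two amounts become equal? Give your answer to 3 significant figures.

Set 11000·(1/2)^(t/73.5) = 6940·(1/2)^(t/106).
Taking log₂: log₂(11000/6940) = t·(1/73.5 − 1/106).
log₂(1.585) = 0.6645; 1/73.5 − 1/106 = 0.0041715.
t = 0.6645 / 0.0041715 ≈ 159.3 minutes.

159 minutes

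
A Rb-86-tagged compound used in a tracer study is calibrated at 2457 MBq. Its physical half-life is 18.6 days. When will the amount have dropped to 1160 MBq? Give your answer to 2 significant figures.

20 days

Fraction remaining = 1160/2457 ≈ 0.47212.
n = log₂(2457/1160) = ln(2.1181)/ln 2 ≈ 1.0828 half-lives.
t = n × t½ = 1.0828 × 18.6 ≈ 20.14 days.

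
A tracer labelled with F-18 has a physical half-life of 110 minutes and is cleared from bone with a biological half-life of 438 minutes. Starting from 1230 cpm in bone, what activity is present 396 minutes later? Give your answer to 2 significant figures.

54 cpm

1/t_eff = 1/t_phys + 1/t_biol = 1/110 + 1/438 = 0.011374 per minute.
t_eff = 110 × 438 / (110 + 438) ≈ 87.92 minutes.
Remaining = 1230 × (1/2)^(396/87.92) = 1230 × (1/2)^4.5041 ≈ 54.204 cpm.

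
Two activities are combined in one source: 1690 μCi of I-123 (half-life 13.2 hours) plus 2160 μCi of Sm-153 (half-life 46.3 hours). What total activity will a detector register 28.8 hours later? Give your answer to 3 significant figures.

1780 μCi

I-123: 1690 × (1/2)^(28.8/13.2) = 1690 × (1/2)^2.1818 ≈ 372.47 μCi.
Sm-153: 2160 × (1/2)^(28.8/46.3) = 2160 × (1/2)^0.62203 ≈ 1403.5 μCi.
Total = 372.47 + 1403.5 ≈ 1775.9 μCi.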